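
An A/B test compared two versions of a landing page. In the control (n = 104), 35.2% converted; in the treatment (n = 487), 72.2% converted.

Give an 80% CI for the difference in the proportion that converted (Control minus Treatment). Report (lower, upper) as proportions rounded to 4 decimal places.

The two standard errors are √(0.3520×0.6480/104) = 0.04683 and √(0.7220×0.2780/487) = 0.02030.
Because the samples are independent, SE_diff = √(0.04683² + 0.02030²) = 0.05104.
Using z* = 1.282 for 80%, ME = 1.282 × 0.05104 = 0.06543.
p̂₁ − p̂₂ = -0.3700; interval -0.3700 ± 0.06543 gives (-0.4354, -0.3046).

(-0.4354, -0.3046)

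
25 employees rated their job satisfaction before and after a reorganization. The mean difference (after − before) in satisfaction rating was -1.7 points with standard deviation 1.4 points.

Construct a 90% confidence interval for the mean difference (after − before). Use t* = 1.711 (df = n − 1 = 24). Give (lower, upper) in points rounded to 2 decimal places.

Paired design: SE = s_d/√n = 1.4/√25 = 0.2800.
t* = 1.711; margin of error = 1.711 × 0.2800 = 0.4791.
-1.7 ± 0.4791 → (-2.18, -1.22).

(-2.18, -1.22)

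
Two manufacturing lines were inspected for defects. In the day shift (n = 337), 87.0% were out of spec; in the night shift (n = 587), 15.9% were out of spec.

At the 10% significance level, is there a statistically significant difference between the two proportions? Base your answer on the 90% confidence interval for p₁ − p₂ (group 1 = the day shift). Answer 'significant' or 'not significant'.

Each SE is √(p̂(1−p̂)/n): √(0.8700·0.1300/337) = 0.01832 and √(0.1590·0.8410/587) = 0.01509.
SE(p̂₁ − p̂₂) = √(SE₁² + SE₂²) = √(0.0003356224 + 0.0002277081) = 0.02373, since the two samples are independent.
At 90% confidence z* = 1.645; margin = 1.645 × 0.02373 = 0.03904.
The difference is 0.8700 − 0.1590 = 0.7110, so the interval is 0.7110 ± 0.03904 = (0.67196, 0.75004).
The interval (0.67196, 0.75004) does not contain 0, so the difference is significant.

significant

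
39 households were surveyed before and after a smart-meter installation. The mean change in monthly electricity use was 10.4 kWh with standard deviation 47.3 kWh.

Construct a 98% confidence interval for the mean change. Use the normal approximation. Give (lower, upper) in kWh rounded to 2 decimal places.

This is a matched-pairs design, so SE = s_d/√n = 47.3/√39 = 7.5741.
Margin = 2.326 × 7.5741 = 17.6174; the interval is 10.4 ± 17.6174 = (-7.22, 28.02).

(-7.22, 28.02)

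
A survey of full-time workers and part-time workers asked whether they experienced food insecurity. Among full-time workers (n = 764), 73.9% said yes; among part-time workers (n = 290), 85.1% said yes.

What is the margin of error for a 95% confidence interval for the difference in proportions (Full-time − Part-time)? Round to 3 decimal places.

Each SE is √(p̂(1−p̂)/n): √(0.7390·0.2610/764) = 0.01589 and √(0.8510·0.1490/290) = 0.02091.
SE(p̂₁ − p̂₂) = √(SE₁² + SE₂²) = √(0.0002524921 + 0.0004372281) = 0.02626, since the two samples are independent.
At 95% confidence z* = 1.960; margin = 1.960 × 0.02626 = 0.05147.

0.051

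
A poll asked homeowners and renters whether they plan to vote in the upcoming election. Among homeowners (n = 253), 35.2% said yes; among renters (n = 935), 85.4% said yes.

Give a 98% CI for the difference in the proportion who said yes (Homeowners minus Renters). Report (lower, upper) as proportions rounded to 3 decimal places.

(-0.577, -0.427)

Each SE is √(p̂(1−p̂)/n): √(0.3520·0.6480/253) = 0.03003 and √(0.8540·0.1460/935) = 0.01155.
SE(p̂₁ − p̂₂) = √(SE₁² + SE₂²) = √(0.0009018009 + 0.0001334025) = 0.03217, since the two samples are independent.
At 98% confidence z* = 2.326; margin = 2.326 × 0.03217 = 0.07483.
The difference is 0.3520 − 0.8540 = -0.5020, so the interval is -0.5020 ± 0.07483 = (-0.577, -0.427).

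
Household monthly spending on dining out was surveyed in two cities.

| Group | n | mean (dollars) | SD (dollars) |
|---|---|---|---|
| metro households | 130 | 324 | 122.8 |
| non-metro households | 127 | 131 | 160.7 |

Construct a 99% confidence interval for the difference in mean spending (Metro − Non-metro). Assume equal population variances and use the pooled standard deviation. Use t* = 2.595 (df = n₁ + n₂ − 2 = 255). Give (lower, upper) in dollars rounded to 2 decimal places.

(146.77, 239.23)

s_p = √[((n₁−1)s₁² + (n₂−1)s₂²)/(n₁+n₂−2)] = √[(129·122.8² + 126·160.7²)/255] = 142.7899.
SE = 142.7899·√(1/130 + 1/127) = 17.8152.
With t* = 2.595, margin = 2.595 × 17.8152 = 46.2304.
x̄₁ − x̄₂ = 324 − 131 = 193.0000; interval 193.0000 ± 46.2304 = (146.77, 239.23).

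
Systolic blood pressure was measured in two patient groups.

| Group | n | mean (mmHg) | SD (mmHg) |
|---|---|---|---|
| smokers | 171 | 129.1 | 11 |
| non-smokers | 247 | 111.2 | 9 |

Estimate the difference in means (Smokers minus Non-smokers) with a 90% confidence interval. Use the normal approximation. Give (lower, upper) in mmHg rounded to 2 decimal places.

(16.23, 19.57)

SE₁ = s₁/√n₁ = 11/√171 = 0.8412; SE₂ = 9/√247 = 0.5727.
Independent samples, unequal variances: SE_diff = √(SE₁² + SE₂²) = √(0.70761744 + 0.32798529) = 1.0176.
z* = 1.645, so margin of error = 1.645 × 1.0176 = 1.6740.
Difference in means = 129.1 − 111.2 = 17.9000.
17.9000 ± 1.6740 → (16.23, 19.57).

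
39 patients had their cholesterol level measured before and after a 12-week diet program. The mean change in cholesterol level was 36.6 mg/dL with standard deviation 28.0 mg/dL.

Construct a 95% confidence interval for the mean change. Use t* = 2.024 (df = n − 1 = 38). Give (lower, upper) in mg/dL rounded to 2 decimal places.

Paired design: SE = s_d/√n = 28.0/√39 = 4.4836.
t* = 2.024; margin of error = 2.024 × 4.4836 = 9.0748.
36.6 ± 9.0748 → (27.53, 45.67).

(27.53, 45.67)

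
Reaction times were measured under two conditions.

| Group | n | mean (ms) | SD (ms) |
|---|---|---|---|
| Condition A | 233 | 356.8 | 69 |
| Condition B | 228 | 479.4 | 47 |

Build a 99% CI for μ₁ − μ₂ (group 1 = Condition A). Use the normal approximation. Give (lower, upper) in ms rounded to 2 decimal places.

(-136.74, -108.46)

SE₁ = s₁/√n₁ = 69/√233 = 4.5203; SE₂ = 47/√228 = 3.1127.
Independent samples, unequal variances: SE_diff = √(SE₁² + SE₂²) = √(20.43311209 + 9.68890129) = 5.4884.
z* = 2.576, so margin of error = 2.576 × 5.4884 = 14.1381.
Difference in means = 356.8 − 479.4 = -122.6000.
-122.6000 ± 14.1381 → (-136.74, -108.46).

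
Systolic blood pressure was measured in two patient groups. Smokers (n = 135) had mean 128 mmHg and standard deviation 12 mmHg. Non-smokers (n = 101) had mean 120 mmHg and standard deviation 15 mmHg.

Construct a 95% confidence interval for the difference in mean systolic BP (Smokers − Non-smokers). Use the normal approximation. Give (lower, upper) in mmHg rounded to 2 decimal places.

Standard errors of each mean: 12/√135 = 1.0328 and 15/√101 = 1.4926.
SE(x̄₁ − x̄₂) = √(1.0328² + 1.4926²) = 1.8151 for independent samples with unequal variances.
With z* = 1.960, the margin is 1.960 × 1.8151 = 3.5576.
x̄₁ − x̄₂ = 128 − 120 = 8.0000; the interval is 8.0000 ± 3.5576 = (4.44, 11.56).

(4.44, 11.56)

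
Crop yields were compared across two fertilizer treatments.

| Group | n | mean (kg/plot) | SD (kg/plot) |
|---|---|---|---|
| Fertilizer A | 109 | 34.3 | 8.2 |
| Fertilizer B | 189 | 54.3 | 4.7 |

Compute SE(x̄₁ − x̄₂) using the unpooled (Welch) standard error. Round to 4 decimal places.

SE₁ = s₁/√n₁ = 8.2/√109 = 0.7854; SE₂ = 4.7/√189 = 0.3419.
Independent samples, unequal variances: SE_diff = √(SE₁² + SE₂²) = √(0.61685316 + 0.11689561) = 0.8566.

0.8566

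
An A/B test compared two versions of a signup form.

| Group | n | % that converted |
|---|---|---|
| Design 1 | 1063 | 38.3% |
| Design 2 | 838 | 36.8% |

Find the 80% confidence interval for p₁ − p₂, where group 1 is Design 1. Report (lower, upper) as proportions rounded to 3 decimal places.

(-0.014, 0.044)

The two standard errors are √(0.3830×0.6170/1063) = 0.01491 and √(0.3680×0.6320/838) = 0.01666.
Because the samples are independent, SE_diff = √(0.01491² + 0.01666²) = 0.02236.
Using z* = 1.282 for 80%, ME = 1.282 × 0.02236 = 0.02867.
p̂₁ − p̂₂ = 0.0150; interval 0.0150 ± 0.02867 gives (-0.014, 0.044).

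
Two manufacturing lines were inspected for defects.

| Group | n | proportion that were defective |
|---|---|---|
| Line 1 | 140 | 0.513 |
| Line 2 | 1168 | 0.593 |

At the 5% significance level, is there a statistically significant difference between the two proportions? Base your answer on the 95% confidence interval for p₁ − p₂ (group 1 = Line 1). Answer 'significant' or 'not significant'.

not significant

SE₁ = √(p̂₁(1−p̂₁)/n₁) = √(0.5130·0.4870/140) = 0.04224; SE₂ = √(0.5930·0.4070/1168) = 0.01437.
Independent samples: SE of the difference = √(SE₁² + SE₂²) = √(0.0017842176 + 0.0002064969) = 0.04462.
z* for 95% confidence is 1.960, so the margin of error is 1.960 × 0.04462 = 0.08746.
Point estimate p̂₁ − p̂₂ = 0.5130 − 0.5930 = -0.0800.
-0.0800 ± 0.08746 → (-0.16746, 0.00746).
The interval (-0.16746, 0.00746) contains 0, so the difference is not significant.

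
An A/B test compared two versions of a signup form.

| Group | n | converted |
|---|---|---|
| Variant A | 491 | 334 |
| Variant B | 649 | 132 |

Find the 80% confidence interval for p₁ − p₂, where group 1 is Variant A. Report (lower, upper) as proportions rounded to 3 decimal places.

Sample proportions: 334/491 = 0.6802, 132/649 = 0.2034.
Each SE is √(p̂(1−p̂)/n): √(0.6802·0.3198/491) = 0.02105 and √(0.2034·0.7966/649) = 0.01580.
SE(p̂₁ − p̂₂) = √(SE₁² + SE₂²) = √(0.0004431025 + 0.00024964) = 0.02632, since the two samples are independent.
At 80% confidence z* = 1.282; margin = 1.282 × 0.02632 = 0.03374.
The difference is 0.6802 − 0.2034 = 0.4768, so the interval is 0.4768 ± 0.03374 = (0.443, 0.511).

(0.443, 0.511)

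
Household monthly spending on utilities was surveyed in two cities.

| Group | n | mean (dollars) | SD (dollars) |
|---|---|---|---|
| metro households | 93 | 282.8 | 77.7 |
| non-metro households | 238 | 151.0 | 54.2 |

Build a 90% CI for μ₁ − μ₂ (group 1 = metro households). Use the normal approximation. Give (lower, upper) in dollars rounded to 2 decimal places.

SE₁ = s₁/√n₁ = 77.7/√93 = 8.0571; SE₂ = 54.2/√238 = 3.5133.
Independent samples, unequal variances: SE_diff = √(SE₁² + SE₂²) = √(64.91686041 + 12.34327689) = 8.7898.
z* = 1.645, so margin of error = 1.645 × 8.7898 = 14.4592.
Difference in means = 282.8 − 151.0 = 131.8000.
131.8000 ± 14.4592 → (117.34, 146.26).

(117.34, 146.26)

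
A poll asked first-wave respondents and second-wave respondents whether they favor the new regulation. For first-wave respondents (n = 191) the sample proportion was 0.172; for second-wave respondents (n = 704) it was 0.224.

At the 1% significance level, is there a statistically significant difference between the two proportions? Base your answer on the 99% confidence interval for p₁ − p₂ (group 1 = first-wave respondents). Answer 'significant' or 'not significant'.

The two standard errors are √(0.1720×0.8280/191) = 0.02731 and √(0.2240×0.7760/704) = 0.01571.
Because the samples are independent, SE_diff = √(0.02731² + 0.01571²) = 0.03151.
Using z* = 2.576 for 99%, ME = 2.576 × 0.03151 = 0.08117.
p̂₁ − p̂₂ = -0.0520; interval -0.0520 ± 0.08117 gives (-0.13317, 0.02917).
The interval (-0.13317, 0.02917) contains 0, so the difference is not significant.

not significant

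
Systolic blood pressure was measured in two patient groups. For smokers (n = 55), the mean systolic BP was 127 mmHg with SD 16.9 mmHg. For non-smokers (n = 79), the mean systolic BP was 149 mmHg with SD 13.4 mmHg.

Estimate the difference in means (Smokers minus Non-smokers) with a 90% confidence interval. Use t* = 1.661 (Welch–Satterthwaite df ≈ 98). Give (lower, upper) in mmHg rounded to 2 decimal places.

(-26.54, -17.46)

Standard errors of each mean: 16.9/√55 = 2.2788 and 13.4/√79 = 1.5076.
SE(x̄₁ − x̄₂) = √(2.2788² + 1.5076²) = 2.7324 for independent samples with unequal variances.
With t* = 1.661, the margin is 1.661 × 2.7324 = 4.5385.
x̄₁ − x̄₂ = 127 − 149 = -22.0000; the interval is -22.0000 ± 4.5385 = (-26.54, -17.46).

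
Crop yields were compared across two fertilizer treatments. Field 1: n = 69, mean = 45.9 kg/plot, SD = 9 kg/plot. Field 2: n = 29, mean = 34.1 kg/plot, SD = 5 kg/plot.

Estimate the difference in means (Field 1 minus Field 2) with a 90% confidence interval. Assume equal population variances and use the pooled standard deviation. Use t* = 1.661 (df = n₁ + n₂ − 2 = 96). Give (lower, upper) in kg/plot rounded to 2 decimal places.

(8.84, 14.76)

Pooled variance s_p² = [68·9² + 28·5²] / (69+29−2) = 64.6667, so s_p = 8.0416.
SE_diff = s_p·√(1/n₁ + 1/n₂) = 8.0416·√(1/69 + 1/29) = 1.7796.
t* = 1.661; margin = 1.661 × 1.7796 = 2.9559.
Difference = 45.9 − 34.1 = 11.8000.
11.8000 ± 2.9559 → (8.84, 14.76).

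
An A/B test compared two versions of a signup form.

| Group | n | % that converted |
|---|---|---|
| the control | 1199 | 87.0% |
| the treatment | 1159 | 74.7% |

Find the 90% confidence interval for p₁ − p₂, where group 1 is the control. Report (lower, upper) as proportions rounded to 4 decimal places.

(0.0966, 0.1494)

Each SE is √(p̂(1−p̂)/n): √(0.8700·0.1300/1199) = 0.00971 and √(0.7470·0.2530/1159) = 0.01277.
SE(p̂₁ − p̂₂) = √(SE₁² + SE₂²) = √(0.0000942841 + 0.0001630729) = 0.01604, since the two samples are independent.
At 90% confidence z* = 1.645; margin = 1.645 × 0.01604 = 0.02639.
The difference is 0.8700 − 0.7470 = 0.1230, so the interval is 0.1230 ± 0.02639 = (0.0966, 0.1494).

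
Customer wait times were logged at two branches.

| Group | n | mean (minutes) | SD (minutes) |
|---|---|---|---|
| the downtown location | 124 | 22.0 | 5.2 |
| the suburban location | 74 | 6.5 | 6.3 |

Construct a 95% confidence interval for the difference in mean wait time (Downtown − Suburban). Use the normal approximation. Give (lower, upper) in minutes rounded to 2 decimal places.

(13.80, 17.20)

Per-group SEs: s₁/√n₁ = 5.2/√124 = 0.4670, s₂/√n₂ = 6.3/√74 = 0.7324.
Unpooled SE of the difference: √(0.218089 + 0.53640976) = 0.8686.
Margin of error = z* · SE = 1.960 × 0.8686 = 1.7025.
x̄₁ − x̄₂ = 22.0 − 6.5 = 15.5000.
CI: 15.5000 ± 1.7025 = (13.80, 17.20).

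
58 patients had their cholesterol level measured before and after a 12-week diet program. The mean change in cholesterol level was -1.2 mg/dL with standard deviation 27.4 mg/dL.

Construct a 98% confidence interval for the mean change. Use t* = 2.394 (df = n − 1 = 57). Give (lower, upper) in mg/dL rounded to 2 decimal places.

This is a matched-pairs design, so SE = s_d/√n = 27.4/√58 = 3.5978.
Margin = 2.394 × 3.5978 = 8.6131; the interval is -1.2 ± 8.6131 = (-9.81, 7.41).

(-9.81, 7.41)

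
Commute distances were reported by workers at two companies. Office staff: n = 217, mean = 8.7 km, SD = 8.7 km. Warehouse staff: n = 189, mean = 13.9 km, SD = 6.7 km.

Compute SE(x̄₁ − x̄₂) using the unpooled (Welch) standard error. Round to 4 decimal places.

Standard errors of each mean: 8.7/√217 = 0.5906 and 6.7/√189 = 0.4874.
SE(x̄₁ − x̄₂) = √(0.5906² + 0.4874²) = 0.7657 for independent samples with unequal variances.

0.7657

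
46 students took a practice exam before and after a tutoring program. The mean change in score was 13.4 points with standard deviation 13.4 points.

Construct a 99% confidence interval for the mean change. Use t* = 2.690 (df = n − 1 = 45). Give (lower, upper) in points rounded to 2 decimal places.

(8.09, 18.71)

This is a matched-pairs design, so SE = s_d/√n = 13.4/√46 = 1.9757.
Margin = 2.690 × 1.9757 = 5.3146; the interval is 13.4 ± 5.3146 = (8.09, 18.71).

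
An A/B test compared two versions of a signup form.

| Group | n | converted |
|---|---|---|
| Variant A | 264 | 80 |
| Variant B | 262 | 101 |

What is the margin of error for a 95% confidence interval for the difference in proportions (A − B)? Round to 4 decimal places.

p̂₁ = 80/264 = 0.3030 and p̂₂ = 101/262 = 0.3855.
SE₁ = √(p̂₁(1−p̂₁)/n₁) = √(0.3030·0.6970/264) = 0.02828; SE₂ = √(0.3855·0.6145/262) = 0.03007.
Independent samples: SE of the difference = √(SE₁² + SE₂²) = √(0.0007997584 + 0.0009042049) = 0.04128.
z* for 95% confidence is 1.960, so the margin of error is 1.960 × 0.04128 = 0.08091.

0.0809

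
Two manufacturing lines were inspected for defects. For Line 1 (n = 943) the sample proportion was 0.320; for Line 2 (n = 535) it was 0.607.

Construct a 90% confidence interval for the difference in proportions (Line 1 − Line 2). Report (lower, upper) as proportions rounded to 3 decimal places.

Each SE is √(p̂(1−p̂)/n): √(0.3200·0.6800/943) = 0.01519 and √(0.6070·0.3930/535) = 0.02112.
SE(p̂₁ − p̂₂) = √(SE₁² + SE₂²) = √(0.0002307361 + 0.0004460544) = 0.02602, since the two samples are independent.
At 90% confidence z* = 1.645; margin = 1.645 × 0.02602 = 0.04280.
The difference is 0.3200 − 0.6070 = -0.2870, so the interval is -0.2870 ± 0.04280 = (-0.330, -0.244).

(-0.330, -0.244)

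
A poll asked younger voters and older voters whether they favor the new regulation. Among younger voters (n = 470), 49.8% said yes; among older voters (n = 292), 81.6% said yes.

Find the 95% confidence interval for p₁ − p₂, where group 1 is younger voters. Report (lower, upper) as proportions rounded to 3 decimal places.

(-0.381, -0.255)

Each SE is √(p̂(1−p̂)/n): √(0.4980·0.5020/470) = 0.02306 and √(0.8160·0.1840/292) = 0.02268.
SE(p̂₁ − p̂₂) = √(SE₁² + SE₂²) = √(0.0005317636 + 0.0005143824) = 0.03234, since the two samples are independent.
At 95% confidence z* = 1.960; margin = 1.960 × 0.03234 = 0.06339.
The difference is 0.4980 − 0.8160 = -0.3180, so the interval is -0.3180 ± 0.06339 = (-0.381, -0.255).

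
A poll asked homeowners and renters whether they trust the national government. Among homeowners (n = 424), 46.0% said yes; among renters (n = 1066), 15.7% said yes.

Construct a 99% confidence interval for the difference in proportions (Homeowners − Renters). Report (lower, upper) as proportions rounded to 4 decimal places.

SE₁ = √(p̂₁(1−p̂₁)/n₁) = √(0.4600·0.5400/424) = 0.02420; SE₂ = √(0.1570·0.8430/1066) = 0.01114.
Independent samples: SE of the difference = √(SE₁² + SE₂²) = √(0.00058564 + 0.0001240996) = 0.02664.
z* for 99% confidence is 2.576, so the margin of error is 2.576 × 0.02664 = 0.06862.
Point estimate p̂₁ − p̂₂ = 0.4600 − 0.1570 = 0.3030.
0.3030 ± 0.06862 → (0.2344, 0.3716).

(0.2344, 0.3716)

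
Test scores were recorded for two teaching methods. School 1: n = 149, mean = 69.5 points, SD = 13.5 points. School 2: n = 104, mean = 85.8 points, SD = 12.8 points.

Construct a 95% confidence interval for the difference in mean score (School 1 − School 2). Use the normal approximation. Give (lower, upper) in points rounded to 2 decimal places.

SE₁ = s₁/√n₁ = 13.5/√149 = 1.1060; SE₂ = 12.8/√104 = 1.2551.
Independent samples, unequal variances: SE_diff = √(SE₁² + SE₂²) = √(1.223236 + 1.57527601) = 1.6729.
z* = 1.960, so margin of error = 1.960 × 1.6729 = 3.2789.
Difference in means = 69.5 − 85.8 = -16.3000.
-16.3000 ± 3.2789 → (-19.58, -13.02).

(-19.58, -13.02)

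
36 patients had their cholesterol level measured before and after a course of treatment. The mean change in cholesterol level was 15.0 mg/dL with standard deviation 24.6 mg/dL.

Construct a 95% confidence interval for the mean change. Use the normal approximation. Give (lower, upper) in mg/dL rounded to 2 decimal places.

This is a matched-pairs design, so SE = s_d/√n = 24.6/√36 = 4.1000.
Margin = 1.960 × 4.1000 = 8.0360; the interval is 15.0 ± 8.0360 = (6.96, 23.04).

(6.96, 23.04)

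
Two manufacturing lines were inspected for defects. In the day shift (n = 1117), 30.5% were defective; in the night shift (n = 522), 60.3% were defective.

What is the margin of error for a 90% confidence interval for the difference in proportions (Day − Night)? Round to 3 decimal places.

0.042

The two standard errors are √(0.3050×0.6950/1117) = 0.01378 and √(0.6030×0.3970/522) = 0.02142.
Because the samples are independent, SE_diff = √(0.01378² + 0.02142²) = 0.02547.
Using z* = 1.645 for 90%, ME = 1.645 × 0.02547 = 0.04190.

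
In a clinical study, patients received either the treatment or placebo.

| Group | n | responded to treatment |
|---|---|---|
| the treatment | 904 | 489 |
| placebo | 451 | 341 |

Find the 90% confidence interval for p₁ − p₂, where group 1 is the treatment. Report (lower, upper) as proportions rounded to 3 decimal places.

First, p̂₁ = 489/904 = 0.5409; p̂₂ = 341/451 = 0.7561.
The two standard errors are √(0.5409×0.4591/904) = 0.01657 and √(0.7561×0.2439/451) = 0.02022.
Because the samples are independent, SE_diff = √(0.01657² + 0.02022²) = 0.02614.
Using z* = 1.645 for 90%, ME = 1.645 × 0.02614 = 0.04300.
p̂₁ − p̂₂ = -0.2152; interval -0.2152 ± 0.04300 gives (-0.258, -0.172).

(-0.258, -0.172)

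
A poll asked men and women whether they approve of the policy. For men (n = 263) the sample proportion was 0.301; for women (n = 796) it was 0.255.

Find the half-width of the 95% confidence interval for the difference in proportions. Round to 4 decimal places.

SE₁ = √(p̂₁(1−p̂₁)/n₁) = √(0.3010·0.6990/263) = 0.02828; SE₂ = √(0.2550·0.7450/796) = 0.01545.
Independent samples: SE of the difference = √(SE₁² + SE₂²) = √(0.0007997584 + 0.0002387025) = 0.03223.
z* for 95% confidence is 1.960, so the margin of error is 1.960 × 0.03223 = 0.06317.

0.0632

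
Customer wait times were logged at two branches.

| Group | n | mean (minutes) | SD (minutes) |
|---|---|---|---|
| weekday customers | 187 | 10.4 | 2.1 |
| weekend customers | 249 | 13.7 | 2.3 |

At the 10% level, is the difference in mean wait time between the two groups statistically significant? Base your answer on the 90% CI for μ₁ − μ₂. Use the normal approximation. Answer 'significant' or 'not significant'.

SE₁ = s₁/√n₁ = 2.1/√187 = 0.1536; SE₂ = 2.3/√249 = 0.1458.
Independent samples, unequal variances: SE_diff = √(SE₁² + SE₂²) = √(0.02359296 + 0.02125764) = 0.2118.
z* = 1.645, so margin of error = 1.645 × 0.2118 = 0.3484.
Difference in means = 10.4 − 13.7 = -3.3000.
-3.3000 ± 0.3484 → (-3.6484, -2.9516).
The interval (-3.6484, -2.9516) does not contain 0, so the difference is significant.

significant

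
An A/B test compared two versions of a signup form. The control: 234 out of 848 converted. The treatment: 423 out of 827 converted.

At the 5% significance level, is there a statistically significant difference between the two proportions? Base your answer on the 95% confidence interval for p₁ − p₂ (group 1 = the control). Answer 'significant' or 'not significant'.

p̂₁ = 234/848 = 0.2759 and p̂₂ = 423/827 = 0.5115.
SE₁ = √(p̂₁(1−p̂₁)/n₁) = √(0.2759·0.7241/848) = 0.01535; SE₂ = √(0.5115·0.4885/827) = 0.01738.
Independent samples: SE of the difference = √(SE₁² + SE₂²) = √(0.0002356225 + 0.0003020644) = 0.02319.
z* for 95% confidence is 1.960, so the margin of error is 1.960 × 0.02319 = 0.04545.
Point estimate p̂₁ − p̂₂ = 0.2759 − 0.5115 = -0.2356.
-0.2356 ± 0.04545 → (-0.28105, -0.19015).
The interval (-0.28105, -0.19015) does not contain 0, so the difference is significant.

significant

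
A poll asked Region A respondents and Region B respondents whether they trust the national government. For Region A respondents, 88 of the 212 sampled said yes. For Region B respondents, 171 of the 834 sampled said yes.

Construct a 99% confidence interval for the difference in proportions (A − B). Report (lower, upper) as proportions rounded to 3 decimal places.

(0.116, 0.304)

p̂₁ = 88/212 = 0.4151 and p̂₂ = 171/834 = 0.2050.
SE₁ = √(p̂₁(1−p̂₁)/n₁) = √(0.4151·0.5849/212) = 0.03384; SE₂ = √(0.2050·0.7950/834) = 0.01398.
Independent samples: SE of the difference = √(SE₁² + SE₂²) = √(0.0011451456 + 0.0001954404) = 0.03661.
z* for 99% confidence is 2.576, so the margin of error is 2.576 × 0.03661 = 0.09431.
Point estimate p̂₁ − p̂₂ = 0.4151 − 0.2050 = 0.2101.
0.2101 ± 0.09431 → (0.116, 0.304).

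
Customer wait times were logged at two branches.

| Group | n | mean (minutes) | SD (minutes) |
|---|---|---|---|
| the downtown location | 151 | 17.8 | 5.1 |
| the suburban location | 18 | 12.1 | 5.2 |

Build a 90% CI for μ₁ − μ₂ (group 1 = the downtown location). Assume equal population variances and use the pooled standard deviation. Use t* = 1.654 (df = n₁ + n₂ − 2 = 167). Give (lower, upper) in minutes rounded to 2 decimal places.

Pooled variance s_p² = [150·5.1² + 17·5.2²] / (151+18−2) = 26.1149, so s_p = 5.1103.
SE_diff = s_p·√(1/n₁ + 1/n₂) = 5.1103·√(1/151 + 1/18) = 1.2743.
t* = 1.654; margin = 1.654 × 1.2743 = 2.1077.
Difference = 17.8 − 12.1 = 5.7000.
5.7000 ± 2.1077 → (3.59, 7.81).

(3.59, 7.81)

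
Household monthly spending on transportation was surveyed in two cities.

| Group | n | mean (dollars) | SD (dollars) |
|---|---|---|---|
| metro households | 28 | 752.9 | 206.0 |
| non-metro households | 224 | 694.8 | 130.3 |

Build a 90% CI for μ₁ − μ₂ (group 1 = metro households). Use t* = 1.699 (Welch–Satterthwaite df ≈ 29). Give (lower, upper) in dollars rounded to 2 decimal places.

Per-group SEs: s₁/√n₁ = 206.0/√28 = 38.9303, s₂/√n₂ = 130.3/√224 = 8.7060.
Unpooled SE of the difference: √(1515.56825809 + 75.794436) = 39.8919.
Margin of error = t* · SE = 1.699 × 39.8919 = 67.7763.
x̄₁ − x̄₂ = 752.9 − 694.8 = 58.1000.
CI: 58.1000 ± 67.7763 = (-9.68, 125.88).

(-9.68, 125.88)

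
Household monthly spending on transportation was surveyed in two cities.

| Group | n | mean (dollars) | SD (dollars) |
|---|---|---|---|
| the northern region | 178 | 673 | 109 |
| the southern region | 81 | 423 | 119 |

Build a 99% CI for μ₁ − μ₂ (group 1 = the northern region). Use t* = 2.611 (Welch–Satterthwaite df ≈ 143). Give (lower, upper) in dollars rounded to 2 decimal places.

(209.42, 290.58)

SE₁ = s₁/√n₁ = 109/√178 = 8.1699; SE₂ = 119/√81 = 13.2222.
Independent samples, unequal variances: SE_diff = √(SE₁² + SE₂²) = √(66.74726601 + 174.82657284) = 15.5426.
t* = 2.611, so margin of error = 2.611 × 15.5426 = 40.5817.
Difference in means = 673 − 423 = 250.0000.
250.0000 ± 40.5817 → (209.42, 290.58).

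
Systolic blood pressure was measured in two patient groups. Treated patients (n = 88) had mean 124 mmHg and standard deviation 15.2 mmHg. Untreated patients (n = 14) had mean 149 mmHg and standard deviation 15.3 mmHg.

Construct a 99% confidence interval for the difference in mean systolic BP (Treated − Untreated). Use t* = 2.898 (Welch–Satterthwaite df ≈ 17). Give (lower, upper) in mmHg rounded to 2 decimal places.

(-37.75, -12.25)

Per-group SEs: s₁/√n₁ = 15.2/√88 = 1.6203, s₂/√n₂ = 15.3/√14 = 4.0891.
Unpooled SE of the difference: √(2.62537209 + 16.72073881) = 4.3984.
Margin of error = t* · SE = 2.898 × 4.3984 = 12.7466.
x̄₁ − x̄₂ = 124 − 149 = -25.0000.
CI: -25.0000 ± 12.7466 = (-37.75, -12.25).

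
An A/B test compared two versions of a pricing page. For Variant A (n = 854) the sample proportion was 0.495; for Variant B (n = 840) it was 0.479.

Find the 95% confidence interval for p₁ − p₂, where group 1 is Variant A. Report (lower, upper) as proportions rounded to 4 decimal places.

The two standard errors are √(0.4950×0.5050/854) = 0.01711 and √(0.4790×0.5210/840) = 0.01724.
Because the samples are independent, SE_diff = √(0.01711² + 0.01724²) = 0.02429.
Using z* = 1.960 for 95%, ME = 1.960 × 0.02429 = 0.04761.
p̂₁ − p̂₂ = 0.0160; interval 0.0160 ± 0.04761 gives (-0.0316, 0.0636).

(-0.0316, 0.0636)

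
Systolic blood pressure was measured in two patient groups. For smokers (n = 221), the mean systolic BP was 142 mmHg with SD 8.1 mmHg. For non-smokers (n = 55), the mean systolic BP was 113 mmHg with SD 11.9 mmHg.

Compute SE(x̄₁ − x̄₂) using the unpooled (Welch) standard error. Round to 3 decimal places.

1.695

SE₁ = s₁/√n₁ = 8.1/√221 = 0.5449; SE₂ = 11.9/√55 = 1.6046.
Independent samples, unequal variances: SE_diff = √(SE₁² + SE₂²) = √(0.29691601 + 2.57474116) = 1.6946.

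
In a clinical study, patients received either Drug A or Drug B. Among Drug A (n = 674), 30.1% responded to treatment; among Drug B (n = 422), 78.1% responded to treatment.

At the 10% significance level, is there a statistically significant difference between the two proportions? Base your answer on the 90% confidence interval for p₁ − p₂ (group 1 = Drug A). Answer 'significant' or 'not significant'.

SE₁ = √(p̂₁(1−p̂₁)/n₁) = √(0.3010·0.6990/674) = 0.01767; SE₂ = √(0.7810·0.2190/422) = 0.02013.
Independent samples: SE of the difference = √(SE₁² + SE₂²) = √(0.0003122289 + 0.0004052169) = 0.02679.
z* for 90% confidence is 1.645, so the margin of error is 1.645 × 0.02679 = 0.04407.
Point estimate p̂₁ − p̂₂ = 0.3010 − 0.7810 = -0.4800.
-0.4800 ± 0.04407 → (-0.52407, -0.43593).
The interval (-0.52407, -0.43593) does not contain 0, so the difference is significant.

significant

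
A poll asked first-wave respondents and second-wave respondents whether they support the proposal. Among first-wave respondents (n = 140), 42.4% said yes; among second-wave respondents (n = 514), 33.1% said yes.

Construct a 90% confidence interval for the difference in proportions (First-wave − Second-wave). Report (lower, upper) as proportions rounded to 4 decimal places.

(0.0163, 0.1697)

The two standard errors are √(0.4240×0.5760/140) = 0.04177 and √(0.3310×0.6690/514) = 0.02076.
Because the samples are independent, SE_diff = √(0.04177² + 0.02076²) = 0.04664.
Using z* = 1.645 for 90%, ME = 1.645 × 0.04664 = 0.07672.
p̂₁ − p̂₂ = 0.0930; interval 0.0930 ± 0.07672 gives (0.0163, 0.1697).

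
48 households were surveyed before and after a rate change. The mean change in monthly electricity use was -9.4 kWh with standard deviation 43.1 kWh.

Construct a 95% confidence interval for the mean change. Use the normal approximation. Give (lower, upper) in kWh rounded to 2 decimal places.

(-21.59, 2.79)

This is a matched-pairs design, so SE = s_d/√n = 43.1/√48 = 6.2209.
Margin = 1.960 × 6.2209 = 12.1930; the interval is -9.4 ± 12.1930 = (-21.59, 2.79).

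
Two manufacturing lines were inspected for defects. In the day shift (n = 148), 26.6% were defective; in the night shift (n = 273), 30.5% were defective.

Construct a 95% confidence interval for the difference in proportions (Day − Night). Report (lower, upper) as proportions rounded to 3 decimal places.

(-0.129, 0.051)

Each SE is √(p̂(1−p̂)/n): √(0.2660·0.7340/148) = 0.03632 and √(0.3050·0.6950/273) = 0.02787.
SE(p̂₁ − p̂₂) = √(SE₁² + SE₂²) = √(0.0013191424 + 0.0007767369) = 0.04578, since the two samples are independent.
At 95% confidence z* = 1.960; margin = 1.960 × 0.04578 = 0.08973.
The difference is 0.2660 − 0.3050 = -0.0390, so the interval is -0.0390 ± 0.08973 = (-0.129, 0.051).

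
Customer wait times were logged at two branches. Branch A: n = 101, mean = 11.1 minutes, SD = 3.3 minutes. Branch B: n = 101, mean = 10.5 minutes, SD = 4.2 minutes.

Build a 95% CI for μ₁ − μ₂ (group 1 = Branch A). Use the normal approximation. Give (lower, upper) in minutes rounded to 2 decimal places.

Per-group SEs: s₁/√n₁ = 3.3/√101 = 0.3284, s₂/√n₂ = 4.2/√101 = 0.4179.
Unpooled SE of the difference: √(0.10784656 + 0.17464041) = 0.5315.
Margin of error = z* · SE = 1.960 × 0.5315 = 1.0417.
x̄₁ − x̄₂ = 11.1 − 10.5 = 0.6000.
CI: 0.6000 ± 1.0417 = (-0.44, 1.64).

(-0.44, 1.64)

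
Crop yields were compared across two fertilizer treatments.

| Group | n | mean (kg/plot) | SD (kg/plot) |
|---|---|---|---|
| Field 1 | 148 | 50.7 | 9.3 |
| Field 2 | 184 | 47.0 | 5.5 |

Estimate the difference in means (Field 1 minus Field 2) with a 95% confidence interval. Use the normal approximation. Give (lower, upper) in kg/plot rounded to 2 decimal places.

(2.00, 5.40)

Standard errors of each mean: 9.3/√148 = 0.7645 and 5.5/√184 = 0.4055.
SE(x̄₁ − x̄₂) = √(0.7645² + 0.4055²) = 0.8654 for independent samples with unequal variances.
With z* = 1.960, the margin is 1.960 × 0.8654 = 1.6962.
x̄₁ − x̄₂ = 50.7 − 47.0 = 3.7000; the interval is 3.7000 ± 1.6962 = (2.00, 5.40).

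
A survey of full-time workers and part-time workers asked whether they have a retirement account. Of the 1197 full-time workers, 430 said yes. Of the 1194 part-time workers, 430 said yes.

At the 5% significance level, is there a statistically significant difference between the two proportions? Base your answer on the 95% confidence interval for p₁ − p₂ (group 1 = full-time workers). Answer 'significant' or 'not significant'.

First, p̂₁ = 430/1197 = 0.3592; p̂₂ = 430/1194 = 0.3601.
The two standard errors are √(0.3592×0.6408/1197) = 0.01387 and √(0.3601×0.6399/1194) = 0.01389.
Because the samples are independent, SE_diff = √(0.01387² + 0.01389²) = 0.01963.
Using z* = 1.960 for 95%, ME = 1.960 × 0.01963 = 0.03847.
p̂₁ − p̂₂ = -0.0009; interval -0.0009 ± 0.03847 gives (-0.03937, 0.03757).
The interval (-0.03937, 0.03757) contains 0, so the difference is not significant.

not significant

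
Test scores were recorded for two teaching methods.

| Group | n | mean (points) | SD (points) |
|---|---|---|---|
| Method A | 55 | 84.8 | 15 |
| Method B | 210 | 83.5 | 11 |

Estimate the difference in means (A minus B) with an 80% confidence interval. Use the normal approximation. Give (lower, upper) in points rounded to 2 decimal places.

Per-group SEs: s₁/√n₁ = 15/√55 = 2.0226, s₂/√n₂ = 11/√210 = 0.7591.
Unpooled SE of the difference: √(4.09091076 + 0.57623281) = 2.1604.
Margin of error = z* · SE = 1.282 × 2.1604 = 2.7696.
x̄₁ − x̄₂ = 84.8 − 83.5 = 1.3000.
CI: 1.3000 ± 2.7696 = (-1.47, 4.07).

(-1.47, 4.07)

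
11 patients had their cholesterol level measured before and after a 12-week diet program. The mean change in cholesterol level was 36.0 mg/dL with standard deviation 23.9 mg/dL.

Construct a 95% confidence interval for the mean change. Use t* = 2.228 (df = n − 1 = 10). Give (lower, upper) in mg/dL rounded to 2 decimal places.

This is a matched-pairs design, so SE = s_d/√n = 23.9/√11 = 7.2061.
Margin = 2.228 × 7.2061 = 16.0552; the interval is 36.0 ± 16.0552 = (19.94, 52.06).

(19.94, 52.06)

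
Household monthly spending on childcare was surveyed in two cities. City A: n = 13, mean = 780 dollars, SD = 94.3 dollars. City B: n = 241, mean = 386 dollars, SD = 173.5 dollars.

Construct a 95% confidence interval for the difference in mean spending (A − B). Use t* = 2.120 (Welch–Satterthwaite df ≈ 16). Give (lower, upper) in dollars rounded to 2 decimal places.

(333.70, 454.30)

SE₁ = s₁/√n₁ = 94.3/√13 = 26.1541; SE₂ = 173.5/√241 = 11.1761.
Independent samples, unequal variances: SE_diff = √(SE₁² + SE₂²) = √(684.03694681 + 124.90521121) = 28.4419.
t* = 2.120, so margin of error = 2.120 × 28.4419 = 60.2968.
Difference in means = 780 − 386 = 394.0000.
394.0000 ± 60.2968 → (333.70, 454.30).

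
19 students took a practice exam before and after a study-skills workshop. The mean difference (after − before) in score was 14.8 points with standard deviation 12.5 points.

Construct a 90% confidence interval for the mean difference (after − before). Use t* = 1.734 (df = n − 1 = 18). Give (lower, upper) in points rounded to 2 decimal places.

This is a matched-pairs design, so SE = s_d/√n = 12.5/√19 = 2.8677.
Margin = 1.734 × 2.8677 = 4.9726; the interval is 14.8 ± 4.9726 = (9.83, 19.77).

(9.83, 19.77)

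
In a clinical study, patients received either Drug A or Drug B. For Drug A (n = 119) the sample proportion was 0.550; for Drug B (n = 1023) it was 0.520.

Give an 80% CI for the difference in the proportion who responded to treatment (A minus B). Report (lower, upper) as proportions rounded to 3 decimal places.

The two standard errors are √(0.5500×0.4500/119) = 0.04561 and √(0.5200×0.4800/1023) = 0.01562.
Because the samples are independent, SE_diff = √(0.04561² + 0.01562²) = 0.04821.
Using z* = 1.282 for 80%, ME = 1.282 × 0.04821 = 0.06181.
p̂₁ − p̂₂ = 0.0300; interval 0.0300 ± 0.06181 gives (-0.032, 0.092).

(-0.032, 0.092)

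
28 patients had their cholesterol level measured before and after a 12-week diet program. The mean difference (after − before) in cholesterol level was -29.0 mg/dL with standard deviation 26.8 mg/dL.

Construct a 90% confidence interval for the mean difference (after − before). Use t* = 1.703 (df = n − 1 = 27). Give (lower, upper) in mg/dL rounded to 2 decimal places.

This is a matched-pairs design, so SE = s_d/√n = 26.8/√28 = 5.0647.
Margin = 1.703 × 5.0647 = 8.6252; the interval is -29.0 ± 8.6252 = (-37.63, -20.37).

(-37.63, -20.37)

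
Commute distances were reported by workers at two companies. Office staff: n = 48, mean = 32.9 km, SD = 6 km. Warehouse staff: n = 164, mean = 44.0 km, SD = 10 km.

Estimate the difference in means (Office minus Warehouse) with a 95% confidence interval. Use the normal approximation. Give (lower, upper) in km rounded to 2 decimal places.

Standard errors of each mean: 6/√48 = 0.8660 and 10/√164 = 0.7809.
SE(x̄₁ − x̄₂) = √(0.8660² + 0.7809²) = 1.1661 for independent samples with unequal variances.
With z* = 1.960, the margin is 1.960 × 1.1661 = 2.2856.
x̄₁ − x̄₂ = 32.9 − 44.0 = -11.1000; the interval is -11.1000 ± 2.2856 = (-13.39, -8.81).

(-13.39, -8.81)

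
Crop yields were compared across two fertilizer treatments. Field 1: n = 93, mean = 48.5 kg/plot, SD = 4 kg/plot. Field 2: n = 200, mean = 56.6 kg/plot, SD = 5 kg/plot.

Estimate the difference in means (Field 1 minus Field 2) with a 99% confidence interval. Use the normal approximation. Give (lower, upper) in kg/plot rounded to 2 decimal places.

Standard errors of each mean: 4/√93 = 0.4148 and 5/√200 = 0.3536.
SE(x̄₁ − x̄₂) = √(0.4148² + 0.3536²) = 0.5451 for independent samples with unequal variances.
With z* = 2.576, the margin is 2.576 × 0.5451 = 1.4042.
x̄₁ − x̄₂ = 48.5 − 56.6 = -8.1000; the interval is -8.1000 ± 1.4042 = (-9.50, -6.70).

(-9.50, -6.70)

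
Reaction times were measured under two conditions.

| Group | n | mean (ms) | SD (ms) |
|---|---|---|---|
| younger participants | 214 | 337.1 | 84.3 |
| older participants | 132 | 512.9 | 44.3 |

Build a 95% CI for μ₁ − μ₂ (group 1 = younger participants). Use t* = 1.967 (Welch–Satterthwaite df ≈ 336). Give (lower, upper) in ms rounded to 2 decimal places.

(-189.44, -162.16)

Standard errors of each mean: 84.3/√214 = 5.7626 and 44.3/√132 = 3.8558.
SE(x̄₁ − x̄₂) = √(5.7626² + 3.8558²) = 6.9336 for independent samples with unequal variances.
With t* = 1.967, the margin is 1.967 × 6.9336 = 13.6384.
x̄₁ − x̄₂ = 337.1 − 512.9 = -175.8000; the interval is -175.8000 ± 13.6384 = (-189.44, -162.16).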